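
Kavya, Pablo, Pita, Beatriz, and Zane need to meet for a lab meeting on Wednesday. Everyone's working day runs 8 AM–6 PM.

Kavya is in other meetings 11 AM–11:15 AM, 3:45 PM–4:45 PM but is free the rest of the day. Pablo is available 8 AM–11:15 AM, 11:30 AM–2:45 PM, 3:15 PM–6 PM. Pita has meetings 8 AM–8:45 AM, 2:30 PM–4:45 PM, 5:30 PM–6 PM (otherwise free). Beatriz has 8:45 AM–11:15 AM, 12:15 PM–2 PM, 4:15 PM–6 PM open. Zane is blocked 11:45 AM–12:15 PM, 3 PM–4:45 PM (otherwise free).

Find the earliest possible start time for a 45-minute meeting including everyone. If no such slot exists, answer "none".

08:45

Kavya free: 08:00-11:00, 11:15-15:45, 16:45-18:00 (invert busy blocks within the working day).
Pablo free: 08:00-11:15, 11:30-14:45, 15:15-18:00.
Pita free: 08:45-14:30, 16:45-17:30 (invert busy blocks within the working day).
Beatriz free: 08:45-11:15, 12:15-14:00, 16:15-18:00.
Zane free: 08:00-11:45, 12:15-15:00, 16:45-18:00 (invert busy blocks within the working day).
Kavya ∩ Pablo: 08:00-11:00, 11:30-14:45, 15:15-15:45, 16:45-18:00.
Kavya ∩ Pablo ∩ Pita: 08:45-11:00, 11:30-14:30, 16:45-17:30.
Kavya ∩ Pablo ∩ Pita ∩ Beatriz: 08:45-11:00, 12:15-14:00, 16:45-17:30.
Kavya ∩ Pablo ∩ Pita ∩ Beatriz ∩ Zane: 08:45-11:00, 12:15-14:00, 16:45-17:30.
The first common window of at least 45 minutes is 08:45-11:00, so the earliest start is 08:45.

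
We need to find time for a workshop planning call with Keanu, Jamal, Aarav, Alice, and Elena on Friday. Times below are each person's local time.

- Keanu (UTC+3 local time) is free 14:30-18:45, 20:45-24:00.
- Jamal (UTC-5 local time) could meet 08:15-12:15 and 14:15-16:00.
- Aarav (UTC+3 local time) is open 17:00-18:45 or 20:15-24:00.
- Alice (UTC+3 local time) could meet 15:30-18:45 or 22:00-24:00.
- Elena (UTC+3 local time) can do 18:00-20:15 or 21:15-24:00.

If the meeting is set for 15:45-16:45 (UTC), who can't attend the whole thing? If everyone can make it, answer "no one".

Keanu in UTC: 11:30-15:45, 17:45-21:00 (subtract 3h to convert from UTC+3).
Jamal in UTC: 13:15-17:15, 19:15-21:00 (add 5h to convert from UTC-5).
Aarav in UTC: 14:00-15:45, 17:15-21:00 (subtract 3h to convert from UTC+3).
Alice in UTC: 12:30-15:45, 19:00-21:00 (subtract 3h to convert from UTC+3).
Elena in UTC: 15:00-17:15, 18:15-21:00 (subtract 3h to convert from UTC+3).
Keanu: not fully free for 15:45-16:45. Jamal: free for 15:45-16:45. Aarav: not fully free for 15:45-16:45. Alice: not fully free for 15:45-16:45. Elena: free for 15:45-16:45.

Aarav, Alice, Keanu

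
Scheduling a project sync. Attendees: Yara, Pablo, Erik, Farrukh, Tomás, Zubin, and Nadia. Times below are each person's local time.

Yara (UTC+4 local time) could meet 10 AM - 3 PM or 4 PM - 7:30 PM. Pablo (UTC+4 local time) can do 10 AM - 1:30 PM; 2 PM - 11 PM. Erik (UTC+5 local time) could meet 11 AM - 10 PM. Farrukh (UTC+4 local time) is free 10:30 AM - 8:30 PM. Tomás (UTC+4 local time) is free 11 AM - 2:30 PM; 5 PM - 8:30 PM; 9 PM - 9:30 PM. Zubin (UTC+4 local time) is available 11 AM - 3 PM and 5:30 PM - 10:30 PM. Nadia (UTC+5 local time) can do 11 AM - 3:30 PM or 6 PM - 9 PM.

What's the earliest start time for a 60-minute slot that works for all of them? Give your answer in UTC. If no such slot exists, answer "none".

Yara in UTC: 06:00-11:00, 12:00-15:30 (subtract 4h to convert from UTC+4).
Pablo in UTC: 06:00-09:30, 10:00-19:00 (subtract 4h to convert from UTC+4).
Erik in UTC: 06:00-17:00 (subtract 5h to convert from UTC+5).
Farrukh in UTC: 06:30-16:30 (subtract 4h to convert from UTC+4).
Tomás in UTC: 07:00-10:30, 13:00-16:30, 17:00-17:30 (subtract 4h to convert from UTC+4).
Zubin in UTC: 07:00-11:00, 13:30-18:30 (subtract 4h to convert from UTC+4).
Nadia in UTC: 06:00-10:30, 13:00-16:00 (subtract 5h to convert from UTC+5).
Yara ∩ Pablo: 06:00-09:30, 10:00-11:00, 12:00-15:30.
Yara ∩ Pablo ∩ Erik: 06:00-09:30, 10:00-11:00, 12:00-15:30.
Yara ∩ Pablo ∩ Erik ∩ Farrukh: 06:30-09:30, 10:00-11:00, 12:00-15:30.
Yara ∩ Pablo ∩ Erik ∩ Farrukh ∩ Tomás: 07:00-09:30, 10:00-10:30, 13:00-15:30.
Yara ∩ Pablo ∩ Erik ∩ Farrukh ∩ Tomás ∩ Zubin: 07:00-09:30, 10:00-10:30, 13:30-15:30.
Yara ∩ Pablo ∩ Erik ∩ Farrukh ∩ Tomás ∩ Zubin ∩ Nadia: 07:00-09:30, 10:00-10:30, 13:30-15:30.
The first common window of at least 60 minutes is 07:00-09:30, so the earliest start is 07:00.

07:00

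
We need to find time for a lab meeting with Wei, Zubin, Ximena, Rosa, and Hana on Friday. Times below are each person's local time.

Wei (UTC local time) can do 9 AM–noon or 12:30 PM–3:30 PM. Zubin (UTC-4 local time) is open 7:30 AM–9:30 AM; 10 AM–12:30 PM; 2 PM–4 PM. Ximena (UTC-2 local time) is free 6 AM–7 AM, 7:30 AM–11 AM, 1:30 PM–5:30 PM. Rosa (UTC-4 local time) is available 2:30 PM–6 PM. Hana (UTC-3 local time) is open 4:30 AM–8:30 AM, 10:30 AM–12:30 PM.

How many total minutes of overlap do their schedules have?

0

Wei in UTC: 09:00-12:00, 12:30-15:30.
Zubin in UTC: 11:30-13:30, 14:00-16:30, 18:00-20:00 (add 4h to convert from UTC-4).
Ximena in UTC: 08:00-09:00, 09:30-13:00, 15:30-19:30 (add 2h to convert from UTC-2).
Rosa in UTC: 18:30-22:00 (add 4h to convert from UTC-4).
Hana in UTC: 07:30-11:30, 13:30-15:30 (add 3h to convert from UTC-3).
Wei ∩ Zubin: 11:30-12:00, 12:30-13:30, 14:00-15:30.
Wei ∩ Zubin ∩ Ximena: 11:30-12:00, 12:30-13:00.
Wei ∩ Zubin ∩ Ximena ∩ Rosa: ∅.
Wei ∩ Zubin ∩ Ximena ∩ Rosa ∩ Hana: ∅.
There is no time when everyone is free.
There is no common window, so the total is 0 minutes.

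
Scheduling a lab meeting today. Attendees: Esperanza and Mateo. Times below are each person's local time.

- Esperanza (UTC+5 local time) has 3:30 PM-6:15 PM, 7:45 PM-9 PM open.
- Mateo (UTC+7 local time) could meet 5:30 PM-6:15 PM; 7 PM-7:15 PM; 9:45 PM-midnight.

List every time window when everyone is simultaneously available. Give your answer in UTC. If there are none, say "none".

Esperanza in UTC: 10:30-13:15, 14:45-16:00 (subtract 5h to convert from UTC+5).
Mateo in UTC: 10:30-11:15, 12:00-12:15, 14:45-17:00 (subtract 7h to convert from UTC+7).
Esperanza ∩ Mateo: 10:30-11:15, 12:00-12:15, 14:45-16:00.

10:30-11:15, 12:00-12:15, 14:45-16:00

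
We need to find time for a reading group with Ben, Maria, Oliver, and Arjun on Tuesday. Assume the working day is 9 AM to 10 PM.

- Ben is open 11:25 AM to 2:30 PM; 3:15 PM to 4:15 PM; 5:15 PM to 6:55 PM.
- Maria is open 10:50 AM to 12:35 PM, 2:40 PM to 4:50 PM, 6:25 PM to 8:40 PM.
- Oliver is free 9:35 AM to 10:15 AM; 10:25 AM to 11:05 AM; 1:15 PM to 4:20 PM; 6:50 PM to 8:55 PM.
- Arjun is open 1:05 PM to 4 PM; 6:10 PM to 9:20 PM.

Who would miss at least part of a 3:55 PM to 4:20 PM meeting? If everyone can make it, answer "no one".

Arjun, Ben

Ben: not fully free for 15:55-16:20. Maria: free for 15:55-16:20. Oliver: free for 15:55-16:20. Arjun: not fully free for 15:55-16:20.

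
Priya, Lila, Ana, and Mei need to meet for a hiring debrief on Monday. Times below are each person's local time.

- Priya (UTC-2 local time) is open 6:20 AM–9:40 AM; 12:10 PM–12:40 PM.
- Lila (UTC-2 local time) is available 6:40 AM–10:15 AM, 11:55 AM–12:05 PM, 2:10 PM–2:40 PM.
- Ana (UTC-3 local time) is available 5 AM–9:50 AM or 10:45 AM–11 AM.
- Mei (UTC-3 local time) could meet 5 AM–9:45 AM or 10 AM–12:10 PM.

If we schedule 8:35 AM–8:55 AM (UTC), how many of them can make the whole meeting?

3

Priya in UTC: 08:20-11:40, 14:10-14:40 (add 2h to convert from UTC-2).
Lila in UTC: 08:40-12:15, 13:55-14:05, 16:10-16:40 (add 2h to convert from UTC-2).
Ana in UTC: 08:00-12:50, 13:45-14:00 (add 3h to convert from UTC-3).
Mei in UTC: 08:00-12:45, 13:00-15:10 (add 3h to convert from UTC-3).
Priya, Ana, and Mei can make the full 08:35-08:55 slot — that's 3.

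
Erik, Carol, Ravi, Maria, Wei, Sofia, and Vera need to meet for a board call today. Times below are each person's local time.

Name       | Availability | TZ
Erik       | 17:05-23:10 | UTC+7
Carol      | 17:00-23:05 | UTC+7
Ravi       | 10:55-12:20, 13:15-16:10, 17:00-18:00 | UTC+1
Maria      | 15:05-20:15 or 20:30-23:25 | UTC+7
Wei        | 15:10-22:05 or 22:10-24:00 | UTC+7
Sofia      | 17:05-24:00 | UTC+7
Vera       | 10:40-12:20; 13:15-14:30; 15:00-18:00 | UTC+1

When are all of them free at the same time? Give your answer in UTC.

10:05-11:20, 12:15-13:15, 14:00-15:05, 16:00-16:05

Erik in UTC: 10:05-16:10 (subtract 7h to convert from UTC+7).
Carol in UTC: 10:00-16:05 (subtract 7h to convert from UTC+7).
Ravi in UTC: 09:55-11:20, 12:15-15:10, 16:00-17:00 (subtract 1h to convert from UTC+1).
Maria in UTC: 08:05-13:15, 13:30-16:25 (subtract 7h to convert from UTC+7).
Wei in UTC: 08:10-15:05, 15:10-17:00 (subtract 7h to convert from UTC+7).
Sofia in UTC: 10:05-17:00 (subtract 7h to convert from UTC+7).
Vera in UTC: 09:40-11:20, 12:15-13:30, 14:00-17:00 (subtract 1h to convert from UTC+1).
Erik ∩ Carol: 10:05-16:05.
Erik ∩ Carol ∩ Ravi: 10:05-11:20, 12:15-15:10, 16:00-16:05.
Erik ∩ Carol ∩ Ravi ∩ Maria: 10:05-11:20, 12:15-13:15, 13:30-15:10, 16:00-16:05.
Erik ∩ Carol ∩ Ravi ∩ Maria ∩ Wei: 10:05-11:20, 12:15-13:15, 13:30-15:05, 16:00-16:05.
Erik ∩ Carol ∩ Ravi ∩ Maria ∩ Wei ∩ Sofia: 10:05-11:20, 12:15-13:15, 13:30-15:05, 16:00-16:05.
Erik ∩ Carol ∩ Ravi ∩ Maria ∩ Wei ∩ Sofia ∩ Vera: 10:05-11:20, 12:15-13:15, 14:00-15:05, 16:00-16:05.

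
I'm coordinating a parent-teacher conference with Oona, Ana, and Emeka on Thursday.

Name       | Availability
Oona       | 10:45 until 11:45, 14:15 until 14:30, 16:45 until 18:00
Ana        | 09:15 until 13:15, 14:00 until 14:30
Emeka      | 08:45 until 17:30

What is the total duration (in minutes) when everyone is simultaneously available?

Oona ∩ Ana: 10:45-11:45, 14:15-14:30.
Oona ∩ Ana ∩ Emeka: 10:45-11:45, 14:15-14:30.
Summing the common windows: 60 + 15 = 75 minutes.

75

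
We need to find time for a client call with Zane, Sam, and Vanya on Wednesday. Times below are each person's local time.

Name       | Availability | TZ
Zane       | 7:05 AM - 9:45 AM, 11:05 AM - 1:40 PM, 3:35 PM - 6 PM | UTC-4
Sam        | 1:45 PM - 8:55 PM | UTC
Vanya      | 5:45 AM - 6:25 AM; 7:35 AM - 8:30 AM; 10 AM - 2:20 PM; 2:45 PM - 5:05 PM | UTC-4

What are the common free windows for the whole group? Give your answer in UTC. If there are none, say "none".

Zane in UTC: 11:05-13:45, 15:05-17:40, 19:35-22:00 (add 4h to convert from UTC-4).
Sam in UTC: 13:45-20:55.
Vanya in UTC: 09:45-10:25, 11:35-12:30, 14:00-18:20, 18:45-21:05 (add 4h to convert from UTC-4).
Zane ∩ Sam: 15:05-17:40, 19:35-20:55.
Zane ∩ Sam ∩ Vanya: 15:05-17:40, 19:35-20:55.
So the common availability across everyone is 15:05-17:40, 19:35-20:55.

15:05-17:40, 19:35-20:55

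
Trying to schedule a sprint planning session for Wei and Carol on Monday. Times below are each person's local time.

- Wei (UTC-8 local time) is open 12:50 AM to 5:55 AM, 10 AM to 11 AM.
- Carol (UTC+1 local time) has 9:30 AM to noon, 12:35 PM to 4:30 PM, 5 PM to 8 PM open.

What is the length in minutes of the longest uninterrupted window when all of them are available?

Wei in UTC: 08:50-13:55, 18:00-19:00 (add 8h to convert from UTC-8).
Carol in UTC: 08:30-11:00, 11:35-15:30, 16:00-19:00 (subtract 1h to convert from UTC+1).
Wei ∩ Carol: 08:50-11:00, 11:35-13:55, 18:00-19:00.
Those are the intersection windows.
The longest is 11:35-13:55 at 140 minutes.

140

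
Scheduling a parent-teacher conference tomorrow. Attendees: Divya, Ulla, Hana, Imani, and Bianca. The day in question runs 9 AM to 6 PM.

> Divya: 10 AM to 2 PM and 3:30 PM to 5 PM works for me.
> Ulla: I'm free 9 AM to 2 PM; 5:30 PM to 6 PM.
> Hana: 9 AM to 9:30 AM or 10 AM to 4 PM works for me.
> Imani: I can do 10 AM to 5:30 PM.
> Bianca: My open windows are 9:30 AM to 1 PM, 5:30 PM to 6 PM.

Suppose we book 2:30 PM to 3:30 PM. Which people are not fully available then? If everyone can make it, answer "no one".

Divya: not fully free for 14:30-15:30. Ulla: not fully free for 14:30-15:30. Hana: free for 14:30-15:30. Imani: free for 14:30-15:30. Bianca: not fully free for 14:30-15:30.

Bianca, Divya, Ulla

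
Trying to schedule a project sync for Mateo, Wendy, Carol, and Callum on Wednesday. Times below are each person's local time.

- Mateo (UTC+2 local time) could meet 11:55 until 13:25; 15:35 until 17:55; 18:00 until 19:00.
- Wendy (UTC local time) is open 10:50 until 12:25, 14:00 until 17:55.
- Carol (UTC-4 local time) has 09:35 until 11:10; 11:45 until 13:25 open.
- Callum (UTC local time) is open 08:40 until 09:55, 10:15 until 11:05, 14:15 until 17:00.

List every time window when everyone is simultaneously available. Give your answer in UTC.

14:15-15:10, 15:45-15:55, 16:00-17:00

Mateo in UTC: 09:55-11:25, 13:35-15:55, 16:00-17:00 (subtract 2h to convert from UTC+2).
Wendy in UTC: 10:50-12:25, 14:00-17:55.
Carol in UTC: 13:35-15:10, 15:45-17:25 (add 4h to convert from UTC-4).
Callum in UTC: 08:40-09:55, 10:15-11:05, 14:15-17:00.
Mateo ∩ Wendy: 10:50-11:25, 14:00-15:55, 16:00-17:00.
Mateo ∩ Wendy ∩ Carol: 14:00-15:10, 15:45-15:55, 16:00-17:00.
Mateo ∩ Wendy ∩ Carol ∩ Callum: 14:15-15:10, 15:45-15:55, 16:00-17:00.
Those are the intersection windows.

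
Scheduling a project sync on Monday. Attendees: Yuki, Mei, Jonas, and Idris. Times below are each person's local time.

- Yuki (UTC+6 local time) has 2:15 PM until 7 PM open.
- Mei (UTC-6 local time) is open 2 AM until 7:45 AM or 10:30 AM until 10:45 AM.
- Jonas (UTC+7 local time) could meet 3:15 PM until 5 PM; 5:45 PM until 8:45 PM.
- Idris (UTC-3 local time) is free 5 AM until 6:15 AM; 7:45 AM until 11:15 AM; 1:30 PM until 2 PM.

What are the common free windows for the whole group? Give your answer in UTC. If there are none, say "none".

Yuki in UTC: 08:15-13:00 (subtract 6h to convert from UTC+6).
Mei in UTC: 08:00-13:45, 16:30-16:45 (add 6h to convert from UTC-6).
Jonas in UTC: 08:15-10:00, 10:45-13:45 (subtract 7h to convert from UTC+7).
Idris in UTC: 08:00-09:15, 10:45-14:15, 16:30-17:00 (add 3h to convert from UTC-3).
Yuki ∩ Mei: 08:15-13:00.
Yuki ∩ Mei ∩ Jonas: 08:15-10:00, 10:45-13:00.
Yuki ∩ Mei ∩ Jonas ∩ Idris: 08:15-09:15, 10:45-13:00.

08:15-09:15, 10:45-13:00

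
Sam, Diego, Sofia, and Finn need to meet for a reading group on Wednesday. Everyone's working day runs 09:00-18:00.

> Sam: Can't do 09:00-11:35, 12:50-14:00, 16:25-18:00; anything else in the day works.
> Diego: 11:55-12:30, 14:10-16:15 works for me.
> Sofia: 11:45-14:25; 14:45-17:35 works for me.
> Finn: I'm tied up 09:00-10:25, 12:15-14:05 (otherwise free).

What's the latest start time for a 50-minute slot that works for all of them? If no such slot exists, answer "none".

15:25

Sam free: 11:35-12:50, 14:00-16:25 (invert busy blocks within the working day).
Diego free: 11:55-12:30, 14:10-16:15.
Sofia free: 11:45-14:25, 14:45-17:35.
Finn free: 10:25-12:15, 14:05-18:00 (invert busy blocks within the working day).
Sam ∩ Diego: 11:55-12:30, 14:10-16:15.
Sam ∩ Diego ∩ Sofia: 11:55-12:30, 14:10-14:25, 14:45-16:15.
Sam ∩ Diego ∩ Sofia ∩ Finn: 11:55-12:15, 14:10-14:25, 14:45-16:15.
The last common window of at least 50 minutes is 14:45-16:15; a 50-minute meeting can start as late as 15:25 and still end by 16:15.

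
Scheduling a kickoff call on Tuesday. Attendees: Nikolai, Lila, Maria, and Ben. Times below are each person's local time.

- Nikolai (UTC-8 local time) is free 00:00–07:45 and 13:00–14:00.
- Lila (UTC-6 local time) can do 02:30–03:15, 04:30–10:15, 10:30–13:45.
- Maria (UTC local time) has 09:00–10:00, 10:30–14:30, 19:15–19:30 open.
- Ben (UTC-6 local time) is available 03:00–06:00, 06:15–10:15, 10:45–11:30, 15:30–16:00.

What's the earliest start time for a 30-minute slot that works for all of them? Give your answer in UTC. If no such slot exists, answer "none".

10:30

Nikolai in UTC: 08:00-15:45, 21:00-22:00 (add 8h to convert from UTC-8).
Lila in UTC: 08:30-09:15, 10:30-16:15, 16:30-19:45 (add 6h to convert from UTC-6).
Maria in UTC: 09:00-10:00, 10:30-14:30, 19:15-19:30.
Ben in UTC: 09:00-12:00, 12:15-16:15, 16:45-17:30, 21:30-22:00 (add 6h to convert from UTC-6).
Nikolai ∩ Lila: 08:30-09:15, 10:30-15:45.
Nikolai ∩ Lila ∩ Maria: 09:00-09:15, 10:30-14:30.
Nikolai ∩ Lila ∩ Maria ∩ Ben: 09:00-09:15, 10:30-12:00, 12:15-14:30.
So the common availability across everyone is 09:00-09:15, 10:30-12:00, 12:15-14:30.
The first common window of at least 30 minutes is 10:30-12:00, so the earliest start is 10:30.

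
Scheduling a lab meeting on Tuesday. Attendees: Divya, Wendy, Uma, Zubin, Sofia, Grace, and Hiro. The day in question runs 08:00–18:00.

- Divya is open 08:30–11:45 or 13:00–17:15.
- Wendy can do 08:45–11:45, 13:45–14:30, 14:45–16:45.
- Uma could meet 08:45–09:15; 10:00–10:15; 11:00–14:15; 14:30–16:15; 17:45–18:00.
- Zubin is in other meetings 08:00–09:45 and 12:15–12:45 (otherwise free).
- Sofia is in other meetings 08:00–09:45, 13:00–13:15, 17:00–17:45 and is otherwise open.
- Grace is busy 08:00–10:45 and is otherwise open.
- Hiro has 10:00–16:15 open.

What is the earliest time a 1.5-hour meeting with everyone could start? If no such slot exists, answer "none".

14:45

Divya free: 08:30-11:45, 13:00-17:15.
Wendy free: 08:45-11:45, 13:45-14:30, 14:45-16:45.
Uma free: 08:45-09:15, 10:00-10:15, 11:00-14:15, 14:30-16:15, 17:45-18:00.
Zubin free: 09:45-12:15, 12:45-18:00 (invert busy blocks within the working day).
Sofia free: 09:45-13:00, 13:15-17:00, 17:45-18:00 (invert busy blocks within the working day).
Grace free: 10:45-18:00 (invert busy blocks within the working day).
Hiro free: 10:00-16:15.
Divya ∩ Wendy: 08:45-11:45, 13:45-14:30, 14:45-16:45.
Divya ∩ Wendy ∩ Uma: 08:45-09:15, 10:00-10:15, 11:00-11:45, 13:45-14:15, 14:45-16:15.
Divya ∩ Wendy ∩ Uma ∩ Zubin: 10:00-10:15, 11:00-11:45, 13:45-14:15, 14:45-16:15.
Divya ∩ Wendy ∩ Uma ∩ Zubin ∩ Sofia: 10:00-10:15, 11:00-11:45, 13:45-14:15, 14:45-16:15.
Divya ∩ Wendy ∩ Uma ∩ Zubin ∩ Sofia ∩ Grace: 11:00-11:45, 13:45-14:15, 14:45-16:15.
Divya ∩ Wendy ∩ Uma ∩ Zubin ∩ Sofia ∩ Grace ∩ Hiro: 11:00-11:45, 13:45-14:15, 14:45-16:15.
The first common window of at least 90 minutes is 14:45-16:15, so the earliest start is 14:45.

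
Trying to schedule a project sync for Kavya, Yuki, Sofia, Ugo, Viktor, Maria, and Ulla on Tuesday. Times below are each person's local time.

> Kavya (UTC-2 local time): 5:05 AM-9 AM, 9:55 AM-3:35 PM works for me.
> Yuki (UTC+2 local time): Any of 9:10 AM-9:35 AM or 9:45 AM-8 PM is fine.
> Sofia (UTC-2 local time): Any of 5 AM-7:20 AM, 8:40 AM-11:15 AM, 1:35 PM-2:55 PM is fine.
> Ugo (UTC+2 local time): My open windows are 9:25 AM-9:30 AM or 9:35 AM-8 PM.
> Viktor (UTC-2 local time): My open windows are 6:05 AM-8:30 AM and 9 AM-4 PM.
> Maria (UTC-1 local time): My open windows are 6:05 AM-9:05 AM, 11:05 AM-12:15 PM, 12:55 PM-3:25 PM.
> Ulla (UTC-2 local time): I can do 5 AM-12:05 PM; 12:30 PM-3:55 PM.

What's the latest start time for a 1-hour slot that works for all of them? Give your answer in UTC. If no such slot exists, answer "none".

Kavya in UTC: 07:05-11:00, 11:55-17:35 (add 2h to convert from UTC-2).
Yuki in UTC: 07:10-07:35, 07:45-18:00 (subtract 2h to convert from UTC+2).
Sofia in UTC: 07:00-09:20, 10:40-13:15, 15:35-16:55 (add 2h to convert from UTC-2).
Ugo in UTC: 07:25-07:30, 07:35-18:00 (subtract 2h to convert from UTC+2).
Viktor in UTC: 08:05-10:30, 11:00-18:00 (add 2h to convert from UTC-2).
Maria in UTC: 07:05-10:05, 12:05-13:15, 13:55-16:25 (add 1h to convert from UTC-1).
Ulla in UTC: 07:00-14:05, 14:30-17:55 (add 2h to convert from UTC-2).
Kavya ∩ Yuki: 07:10-07:35, 07:45-11:00, 11:55-17:35.
Kavya ∩ Yuki ∩ Sofia: 07:10-07:35, 07:45-09:20, 10:40-11:00, 11:55-13:15, 15:35-16:55.
Kavya ∩ Yuki ∩ Sofia ∩ Ugo: 07:25-07:30, 07:45-09:20, 10:40-11:00, 11:55-13:15, 15:35-16:55.
Kavya ∩ Yuki ∩ Sofia ∩ Ugo ∩ Viktor: 08:05-09:20, 11:55-13:15, 15:35-16:55.
Kavya ∩ Yuki ∩ Sofia ∩ Ugo ∩ Viktor ∩ Maria: 08:05-09:20, 12:05-13:15, 15:35-16:25.
Kavya ∩ Yuki ∩ Sofia ∩ Ugo ∩ Viktor ∩ Maria ∩ Ulla: 08:05-09:20, 12:05-13:15, 15:35-16:25.
The last common window of at least 60 minutes is 12:05-13:15; a 60-minute meeting can start as late as 12:15 and still end by 13:15.

12:15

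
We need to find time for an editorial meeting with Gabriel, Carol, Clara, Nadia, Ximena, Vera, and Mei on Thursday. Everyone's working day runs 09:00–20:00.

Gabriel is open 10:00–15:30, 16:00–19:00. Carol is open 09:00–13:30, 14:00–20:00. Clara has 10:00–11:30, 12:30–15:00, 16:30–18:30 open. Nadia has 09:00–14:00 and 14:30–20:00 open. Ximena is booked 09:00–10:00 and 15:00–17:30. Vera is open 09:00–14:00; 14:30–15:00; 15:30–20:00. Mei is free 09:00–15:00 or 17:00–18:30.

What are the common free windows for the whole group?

10:00-11:30, 12:30-13:30, 14:30-15:00, 17:30-18:30

Gabriel free: 10:00-15:30, 16:00-19:00.
Carol free: 09:00-13:30, 14:00-20:00.
Clara free: 10:00-11:30, 12:30-15:00, 16:30-18:30.
Nadia free: 09:00-14:00, 14:30-20:00.
Ximena free: 10:00-15:00, 17:30-20:00 (invert busy blocks within the working day).
Vera free: 09:00-14:00, 14:30-15:00, 15:30-20:00.
Mei free: 09:00-15:00, 17:00-18:30.
Gabriel ∩ Carol: 10:00-13:30, 14:00-15:30, 16:00-19:00.
Gabriel ∩ Carol ∩ Clara: 10:00-11:30, 12:30-13:30, 14:00-15:00, 16:30-18:30.
Gabriel ∩ Carol ∩ Clara ∩ Nadia: 10:00-11:30, 12:30-13:30, 14:30-15:00, 16:30-18:30.
Gabriel ∩ Carol ∩ Clara ∩ Nadia ∩ Ximena: 10:00-11:30, 12:30-13:30, 14:30-15:00, 17:30-18:30.
Gabriel ∩ Carol ∩ Clara ∩ Nadia ∩ Ximena ∩ Vera: 10:00-11:30, 12:30-13:30, 14:30-15:00, 17:30-18:30.
Gabriel ∩ Carol ∩ Clara ∩ Nadia ∩ Ximena ∩ Vera ∩ Mei: 10:00-11:30, 12:30-13:30, 14:30-15:00, 17:30-18:30.
So the common availability across everyone is 10:00-11:30, 12:30-13:30, 14:30-15:00, 17:30-18:30.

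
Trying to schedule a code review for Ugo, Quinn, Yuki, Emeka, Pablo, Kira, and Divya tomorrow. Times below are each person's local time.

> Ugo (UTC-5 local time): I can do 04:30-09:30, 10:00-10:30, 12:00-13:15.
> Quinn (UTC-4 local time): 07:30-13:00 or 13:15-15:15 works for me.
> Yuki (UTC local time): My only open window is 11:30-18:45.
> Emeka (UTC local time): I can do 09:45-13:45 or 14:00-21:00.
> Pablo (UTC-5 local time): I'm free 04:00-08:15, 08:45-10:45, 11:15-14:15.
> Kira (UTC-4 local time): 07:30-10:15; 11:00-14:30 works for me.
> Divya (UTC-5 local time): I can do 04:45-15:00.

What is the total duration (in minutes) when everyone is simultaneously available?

Ugo in UTC: 09:30-14:30, 15:00-15:30, 17:00-18:15 (add 5h to convert from UTC-5).
Quinn in UTC: 11:30-17:00, 17:15-19:15 (add 4h to convert from UTC-4).
Yuki in UTC: 11:30-18:45.
Emeka in UTC: 09:45-13:45, 14:00-21:00.
Pablo in UTC: 09:00-13:15, 13:45-15:45, 16:15-19:15 (add 5h to convert from UTC-5).
Kira in UTC: 11:30-14:15, 15:00-18:30 (add 4h to convert from UTC-4).
Divya in UTC: 09:45-20:00 (add 5h to convert from UTC-5).
Ugo ∩ Quinn: 11:30-14:30, 15:00-15:30, 17:15-18:15.
Ugo ∩ Quinn ∩ Yuki: 11:30-14:30, 15:00-15:30, 17:15-18:15.
Ugo ∩ Quinn ∩ Yuki ∩ Emeka: 11:30-13:45, 14:00-14:30, 15:00-15:30, 17:15-18:15.
Ugo ∩ Quinn ∩ Yuki ∩ Emeka ∩ Pablo: 11:30-13:15, 14:00-14:30, 15:00-15:30, 17:15-18:15.
Ugo ∩ Quinn ∩ Yuki ∩ Emeka ∩ Pablo ∩ Kira: 11:30-13:15, 14:00-14:15, 15:00-15:30, 17:15-18:15.
Ugo ∩ Quinn ∩ Yuki ∩ Emeka ∩ Pablo ∩ Kira ∩ Divya: 11:30-13:15, 14:00-14:15, 15:00-15:30, 17:15-18:15.
So the common availability across everyone is 11:30-13:15, 14:00-14:15, 15:00-15:30, 17:15-18:15.
Summing the common windows: 105 + 15 + 30 + 60 = 210 minutes.

210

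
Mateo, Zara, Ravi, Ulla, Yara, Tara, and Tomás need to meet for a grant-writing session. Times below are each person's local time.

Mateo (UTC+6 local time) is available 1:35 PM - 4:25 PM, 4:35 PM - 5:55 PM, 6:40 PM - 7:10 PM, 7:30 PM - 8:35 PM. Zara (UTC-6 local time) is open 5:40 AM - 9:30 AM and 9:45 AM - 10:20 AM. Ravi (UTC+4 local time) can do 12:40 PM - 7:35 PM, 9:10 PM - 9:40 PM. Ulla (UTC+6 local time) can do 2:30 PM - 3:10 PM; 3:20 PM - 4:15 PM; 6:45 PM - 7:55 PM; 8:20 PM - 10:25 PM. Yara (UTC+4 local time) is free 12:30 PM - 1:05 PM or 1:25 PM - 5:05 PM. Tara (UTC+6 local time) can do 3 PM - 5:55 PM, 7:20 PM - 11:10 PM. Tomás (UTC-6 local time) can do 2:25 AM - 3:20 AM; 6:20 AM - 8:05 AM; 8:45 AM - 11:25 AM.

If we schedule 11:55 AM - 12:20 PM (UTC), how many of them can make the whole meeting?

3

Mateo in UTC: 07:35-10:25, 10:35-11:55, 12:40-13:10, 13:30-14:35 (subtract 6h to convert from UTC+6).
Zara in UTC: 11:40-15:30, 15:45-16:20 (add 6h to convert from UTC-6).
Ravi in UTC: 08:40-15:35, 17:10-17:40 (subtract 4h to convert from UTC+4).
Ulla in UTC: 08:30-09:10, 09:20-10:15, 12:45-13:55, 14:20-16:25 (subtract 6h to convert from UTC+6).
Yara in UTC: 08:30-09:05, 09:25-13:05 (subtract 4h to convert from UTC+4).
Tara in UTC: 09:00-11:55, 13:20-17:10 (subtract 6h to convert from UTC+6).
Tomás in UTC: 08:25-09:20, 12:20-14:05, 14:45-17:25 (add 6h to convert from UTC-6).
Zara, Ravi, and Yara can make the full 11:55-12:20 slot — that's 3.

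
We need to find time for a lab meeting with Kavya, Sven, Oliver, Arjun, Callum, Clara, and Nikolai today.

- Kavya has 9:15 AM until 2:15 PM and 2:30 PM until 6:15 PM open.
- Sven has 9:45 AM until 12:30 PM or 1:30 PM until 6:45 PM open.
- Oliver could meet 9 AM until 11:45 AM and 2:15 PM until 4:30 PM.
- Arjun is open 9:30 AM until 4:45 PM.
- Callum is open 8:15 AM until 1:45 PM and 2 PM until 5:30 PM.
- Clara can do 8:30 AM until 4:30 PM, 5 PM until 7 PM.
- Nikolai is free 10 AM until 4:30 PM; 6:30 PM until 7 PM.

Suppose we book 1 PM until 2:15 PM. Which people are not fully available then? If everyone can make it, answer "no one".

Callum, Oliver, Sven

Kavya: free for 13:00-14:15. Sven: not fully free for 13:00-14:15. Oliver: not fully free for 13:00-14:15. Arjun: free for 13:00-14:15. Callum: not fully free for 13:00-14:15. Clara: free for 13:00-14:15. Nikolai: free for 13:00-14:15.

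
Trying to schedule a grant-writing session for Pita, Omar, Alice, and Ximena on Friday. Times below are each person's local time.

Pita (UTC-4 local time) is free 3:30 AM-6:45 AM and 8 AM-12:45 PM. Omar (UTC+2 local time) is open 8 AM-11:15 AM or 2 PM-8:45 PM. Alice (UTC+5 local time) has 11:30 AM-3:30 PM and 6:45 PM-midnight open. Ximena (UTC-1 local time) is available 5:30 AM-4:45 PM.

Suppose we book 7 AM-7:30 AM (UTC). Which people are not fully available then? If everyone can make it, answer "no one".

Pita

Pita in UTC: 07:30-10:45, 12:00-16:45 (add 4h to convert from UTC-4).
Omar in UTC: 06:00-09:15, 12:00-18:45 (subtract 2h to convert from UTC+2).
Alice in UTC: 06:30-10:30, 13:45-19:00 (subtract 5h to convert from UTC+5).
Ximena in UTC: 06:30-17:45 (add 1h to convert from UTC-1).
Pita: not fully free for 07:00-07:30. Omar: free for 07:00-07:30. Alice: free for 07:00-07:30. Ximena: free for 07:00-07:30.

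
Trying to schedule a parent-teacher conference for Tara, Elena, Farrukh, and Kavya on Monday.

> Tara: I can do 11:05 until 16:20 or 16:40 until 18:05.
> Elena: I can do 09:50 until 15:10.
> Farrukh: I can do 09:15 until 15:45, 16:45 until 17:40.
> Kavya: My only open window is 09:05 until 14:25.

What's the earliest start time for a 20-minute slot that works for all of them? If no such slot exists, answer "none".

Tara ∩ Elena: 11:05-15:10.
Tara ∩ Elena ∩ Farrukh: 11:05-15:10.
Tara ∩ Elena ∩ Farrukh ∩ Kavya: 11:05-14:25.
The first common window of at least 20 minutes is 11:05-14:25, so the earliest start is 11:05.

11:05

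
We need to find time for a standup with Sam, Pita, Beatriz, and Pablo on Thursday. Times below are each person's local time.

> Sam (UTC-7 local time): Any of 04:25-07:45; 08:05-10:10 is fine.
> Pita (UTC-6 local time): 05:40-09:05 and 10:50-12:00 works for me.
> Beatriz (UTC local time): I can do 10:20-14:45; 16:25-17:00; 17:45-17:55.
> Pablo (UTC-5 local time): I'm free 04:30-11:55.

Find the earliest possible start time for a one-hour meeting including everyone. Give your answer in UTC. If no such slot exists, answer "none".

11:40

Sam in UTC: 11:25-14:45, 15:05-17:10 (add 7h to convert from UTC-7).
Pita in UTC: 11:40-15:05, 16:50-18:00 (add 6h to convert from UTC-6).
Beatriz in UTC: 10:20-14:45, 16:25-17:00, 17:45-17:55.
Pablo in UTC: 09:30-16:55 (add 5h to convert from UTC-5).
Sam ∩ Pita: 11:40-14:45, 16:50-17:10.
Sam ∩ Pita ∩ Beatriz: 11:40-14:45, 16:50-17:00.
Sam ∩ Pita ∩ Beatriz ∩ Pablo: 11:40-14:45, 16:50-16:55.
The first common window of at least 60 minutes is 11:40-14:45, so the earliest start is 11:40.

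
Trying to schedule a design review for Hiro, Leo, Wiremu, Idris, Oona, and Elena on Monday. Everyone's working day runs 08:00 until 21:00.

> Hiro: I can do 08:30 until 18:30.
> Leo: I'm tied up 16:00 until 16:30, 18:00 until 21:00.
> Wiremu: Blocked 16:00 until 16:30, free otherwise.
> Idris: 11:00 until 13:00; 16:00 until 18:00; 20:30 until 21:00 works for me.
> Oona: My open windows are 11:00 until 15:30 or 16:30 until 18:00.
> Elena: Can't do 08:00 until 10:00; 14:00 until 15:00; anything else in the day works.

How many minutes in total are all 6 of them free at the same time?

Hiro free: 08:30-18:30.
Leo free: 08:00-16:00, 16:30-18:00 (invert busy blocks within the working day).
Wiremu free: 08:00-16:00, 16:30-21:00 (invert busy blocks within the working day).
Idris free: 11:00-13:00, 16:00-18:00, 20:30-21:00.
Oona free: 11:00-15:30, 16:30-18:00.
Elena free: 10:00-14:00, 15:00-21:00 (invert busy blocks within the working day).
Hiro ∩ Leo: 08:30-16:00, 16:30-18:00.
Hiro ∩ Leo ∩ Wiremu: 08:30-16:00, 16:30-18:00.
Hiro ∩ Leo ∩ Wiremu ∩ Idris: 11:00-13:00, 16:30-18:00.
Hiro ∩ Leo ∩ Wiremu ∩ Idris ∩ Oona: 11:00-13:00, 16:30-18:00.
Hiro ∩ Leo ∩ Wiremu ∩ Idris ∩ Oona ∩ Elena: 11:00-13:00, 16:30-18:00.
Those are the intersection windows.
Summing the common windows: 120 + 90 = 210 minutes.

210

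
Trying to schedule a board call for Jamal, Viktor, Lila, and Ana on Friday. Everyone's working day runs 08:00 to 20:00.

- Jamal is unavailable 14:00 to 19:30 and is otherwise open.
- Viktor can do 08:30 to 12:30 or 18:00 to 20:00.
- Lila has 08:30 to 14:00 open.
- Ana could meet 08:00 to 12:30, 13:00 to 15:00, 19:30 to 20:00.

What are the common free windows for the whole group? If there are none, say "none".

Jamal free: 08:00-14:00, 19:30-20:00 (invert busy blocks within the working day).
Viktor free: 08:30-12:30, 18:00-20:00.
Lila free: 08:30-14:00.
Ana free: 08:00-12:30, 13:00-15:00, 19:30-20:00.
Jamal ∩ Viktor: 08:30-12:30, 19:30-20:00.
Jamal ∩ Viktor ∩ Lila: 08:30-12:30.
Jamal ∩ Viktor ∩ Lila ∩ Ana: 08:30-12:30.
Those are the intersection windows.

08:30-12:30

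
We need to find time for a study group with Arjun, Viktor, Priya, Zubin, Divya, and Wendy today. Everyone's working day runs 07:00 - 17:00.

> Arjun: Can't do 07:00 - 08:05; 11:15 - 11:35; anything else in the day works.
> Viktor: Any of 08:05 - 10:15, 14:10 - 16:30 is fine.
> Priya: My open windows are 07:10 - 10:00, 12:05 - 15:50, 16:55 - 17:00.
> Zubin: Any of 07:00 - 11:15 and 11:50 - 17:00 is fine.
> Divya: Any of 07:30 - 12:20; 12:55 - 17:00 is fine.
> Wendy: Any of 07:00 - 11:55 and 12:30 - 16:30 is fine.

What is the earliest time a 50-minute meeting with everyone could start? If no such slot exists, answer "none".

08:05

Arjun free: 08:05-11:15, 11:35-17:00 (invert busy blocks within the working day).
Viktor free: 08:05-10:15, 14:10-16:30.
Priya free: 07:10-10:00, 12:05-15:50, 16:55-17:00.
Zubin free: 07:00-11:15, 11:50-17:00.
Divya free: 07:30-12:20, 12:55-17:00.
Wendy free: 07:00-11:55, 12:30-16:30.
Arjun ∩ Viktor: 08:05-10:15, 14:10-16:30.
Arjun ∩ Viktor ∩ Priya: 08:05-10:00, 14:10-15:50.
Arjun ∩ Viktor ∩ Priya ∩ Zubin: 08:05-10:00, 14:10-15:50.
Arjun ∩ Viktor ∩ Priya ∩ Zubin ∩ Divya: 08:05-10:00, 14:10-15:50.
Arjun ∩ Viktor ∩ Priya ∩ Zubin ∩ Divya ∩ Wendy: 08:05-10:00, 14:10-15:50.
Those are the intersection windows.
The first common window of at least 50 minutes is 08:05-10:00, so the earliest start is 08:05.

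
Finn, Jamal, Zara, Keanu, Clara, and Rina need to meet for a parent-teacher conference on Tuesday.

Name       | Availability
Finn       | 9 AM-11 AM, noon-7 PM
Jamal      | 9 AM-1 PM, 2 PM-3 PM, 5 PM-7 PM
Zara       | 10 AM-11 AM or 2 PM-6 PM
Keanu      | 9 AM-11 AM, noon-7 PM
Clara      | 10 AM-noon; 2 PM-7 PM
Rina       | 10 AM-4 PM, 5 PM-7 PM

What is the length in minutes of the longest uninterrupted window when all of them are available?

60

Finn ∩ Jamal: 09:00-11:00, 12:00-13:00, 14:00-15:00, 17:00-19:00.
Finn ∩ Jamal ∩ Zara: 10:00-11:00, 14:00-15:00, 17:00-18:00.
Finn ∩ Jamal ∩ Zara ∩ Keanu: 10:00-11:00, 14:00-15:00, 17:00-18:00.
Finn ∩ Jamal ∩ Zara ∩ Keanu ∩ Clara: 10:00-11:00, 14:00-15:00, 17:00-18:00.
Finn ∩ Jamal ∩ Zara ∩ Keanu ∩ Clara ∩ Rina: 10:00-11:00, 14:00-15:00, 17:00-18:00.
So the common availability across everyone is 10:00-11:00, 14:00-15:00, 17:00-18:00.
The longest is 10:00-11:00 at 60 minutes.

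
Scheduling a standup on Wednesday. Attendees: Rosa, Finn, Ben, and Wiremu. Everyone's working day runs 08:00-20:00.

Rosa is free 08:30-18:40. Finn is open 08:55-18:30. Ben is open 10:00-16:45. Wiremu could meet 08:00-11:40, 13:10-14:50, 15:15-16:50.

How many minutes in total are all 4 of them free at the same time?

290

Rosa ∩ Finn: 08:55-18:30.
Rosa ∩ Finn ∩ Ben: 10:00-16:45.
Rosa ∩ Finn ∩ Ben ∩ Wiremu: 10:00-11:40, 13:10-14:50, 15:15-16:45.
So the common availability across everyone is 10:00-11:40, 13:10-14:50, 15:15-16:45.
Summing the common windows: 100 + 100 + 90 = 290 minutes.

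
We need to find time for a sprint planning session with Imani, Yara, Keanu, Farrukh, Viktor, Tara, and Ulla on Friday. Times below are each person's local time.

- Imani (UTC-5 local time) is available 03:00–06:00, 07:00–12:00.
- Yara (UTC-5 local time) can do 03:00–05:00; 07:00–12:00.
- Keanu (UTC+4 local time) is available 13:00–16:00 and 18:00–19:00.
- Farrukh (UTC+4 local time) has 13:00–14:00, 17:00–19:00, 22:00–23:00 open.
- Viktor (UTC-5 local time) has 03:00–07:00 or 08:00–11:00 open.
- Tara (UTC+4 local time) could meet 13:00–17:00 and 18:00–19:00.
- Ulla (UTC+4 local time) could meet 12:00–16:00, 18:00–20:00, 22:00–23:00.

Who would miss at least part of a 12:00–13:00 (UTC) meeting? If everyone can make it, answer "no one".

Imani in UTC: 08:00-11:00, 12:00-17:00 (add 5h to convert from UTC-5).
Yara in UTC: 08:00-10:00, 12:00-17:00 (add 5h to convert from UTC-5).
Keanu in UTC: 09:00-12:00, 14:00-15:00 (subtract 4h to convert from UTC+4).
Farrukh in UTC: 09:00-10:00, 13:00-15:00, 18:00-19:00 (subtract 4h to convert from UTC+4).
Viktor in UTC: 08:00-12:00, 13:00-16:00 (add 5h to convert from UTC-5).
Tara in UTC: 09:00-13:00, 14:00-15:00 (subtract 4h to convert from UTC+4).
Ulla in UTC: 08:00-12:00, 14:00-16:00, 18:00-19:00 (subtract 4h to convert from UTC+4).
Imani: free for 12:00-13:00. Yara: free for 12:00-13:00. Keanu: not fully free for 12:00-13:00. Farrukh: not fully free for 12:00-13:00. Viktor: not fully free for 12:00-13:00. Tara: free for 12:00-13:00. Ulla: not fully free for 12:00-13:00.

Farrukh, Keanu, Ulla, Viktor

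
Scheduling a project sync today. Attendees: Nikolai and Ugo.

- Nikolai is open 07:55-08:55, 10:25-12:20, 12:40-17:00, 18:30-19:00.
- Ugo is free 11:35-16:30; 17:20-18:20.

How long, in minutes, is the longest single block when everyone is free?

Nikolai ∩ Ugo: 11:35-12:20, 12:40-16:30.
Those are the intersection windows.
The longest is 12:40-16:30 at 230 minutes.

230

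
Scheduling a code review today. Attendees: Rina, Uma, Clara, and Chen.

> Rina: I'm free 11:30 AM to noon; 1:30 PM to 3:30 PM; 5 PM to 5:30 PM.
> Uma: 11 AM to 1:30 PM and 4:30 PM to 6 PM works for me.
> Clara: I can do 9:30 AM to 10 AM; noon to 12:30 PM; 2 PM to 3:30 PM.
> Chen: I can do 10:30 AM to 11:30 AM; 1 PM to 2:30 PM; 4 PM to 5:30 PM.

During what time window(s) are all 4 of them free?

Rina ∩ Uma: 11:30-12:00, 17:00-17:30.
Rina ∩ Uma ∩ Clara: ∅.
Rina ∩ Uma ∩ Clara ∩ Chen: ∅.
There is no time when everyone is free.

none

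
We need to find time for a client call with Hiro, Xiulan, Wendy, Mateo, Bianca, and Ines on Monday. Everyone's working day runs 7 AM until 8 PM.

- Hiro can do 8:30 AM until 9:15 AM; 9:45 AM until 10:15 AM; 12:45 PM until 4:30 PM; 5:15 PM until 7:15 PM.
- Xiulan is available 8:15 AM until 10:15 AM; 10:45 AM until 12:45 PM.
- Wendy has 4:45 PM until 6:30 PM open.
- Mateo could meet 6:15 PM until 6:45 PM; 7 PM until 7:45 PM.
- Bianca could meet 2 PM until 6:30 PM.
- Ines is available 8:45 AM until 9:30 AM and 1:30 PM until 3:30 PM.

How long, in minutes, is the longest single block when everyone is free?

Hiro ∩ Xiulan: 08:30-09:15, 09:45-10:15.
Hiro ∩ Xiulan ∩ Wendy: ∅.
Hiro ∩ Xiulan ∩ Wendy ∩ Mateo: ∅.
Hiro ∩ Xiulan ∩ Wendy ∩ Mateo ∩ Bianca: ∅.
Hiro ∩ Xiulan ∩ Wendy ∩ Mateo ∩ Bianca ∩ Ines: ∅.
There is no time when everyone is free.
No common window exists, so the longest block is 0 minutes.

0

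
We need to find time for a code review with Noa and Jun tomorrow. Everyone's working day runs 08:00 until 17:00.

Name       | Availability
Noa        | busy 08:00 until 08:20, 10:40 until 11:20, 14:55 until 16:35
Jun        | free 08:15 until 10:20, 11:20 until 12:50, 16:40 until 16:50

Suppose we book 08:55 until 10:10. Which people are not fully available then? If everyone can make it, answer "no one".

Noa free: 08:20-10:40, 11:20-14:55, 16:35-17:00 (invert busy blocks within the working day).
Jun free: 08:15-10:20, 11:20-12:50, 16:40-16:50.
Noa: free for 08:55-10:10. Jun: free for 08:55-10:10.

no one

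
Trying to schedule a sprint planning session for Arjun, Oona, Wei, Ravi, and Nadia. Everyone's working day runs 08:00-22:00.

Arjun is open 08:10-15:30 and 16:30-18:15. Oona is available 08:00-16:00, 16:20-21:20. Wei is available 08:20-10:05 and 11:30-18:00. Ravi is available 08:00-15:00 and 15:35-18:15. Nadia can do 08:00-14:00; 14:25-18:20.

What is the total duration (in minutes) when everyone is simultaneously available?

Arjun ∩ Oona: 08:10-15:30, 16:30-18:15.
Arjun ∩ Oona ∩ Wei: 08:20-10:05, 11:30-15:30, 16:30-18:00.
Arjun ∩ Oona ∩ Wei ∩ Ravi: 08:20-10:05, 11:30-15:00, 16:30-18:00.
Arjun ∩ Oona ∩ Wei ∩ Ravi ∩ Nadia: 08:20-10:05, 11:30-14:00, 14:25-15:00, 16:30-18:00.
Summing the common windows: 105 + 150 + 35 + 90 = 380 minutes.

380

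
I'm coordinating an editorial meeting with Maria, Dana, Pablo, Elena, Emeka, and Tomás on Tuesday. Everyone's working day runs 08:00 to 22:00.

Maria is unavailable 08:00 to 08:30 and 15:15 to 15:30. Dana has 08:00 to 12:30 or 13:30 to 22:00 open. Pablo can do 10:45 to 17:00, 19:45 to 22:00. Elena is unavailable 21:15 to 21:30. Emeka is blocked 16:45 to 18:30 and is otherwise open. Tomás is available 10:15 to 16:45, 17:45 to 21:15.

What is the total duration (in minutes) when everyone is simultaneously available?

375

Maria free: 08:30-15:15, 15:30-22:00 (invert busy blocks within the working day).
Dana free: 08:00-12:30, 13:30-22:00.
Pablo free: 10:45-17:00, 19:45-22:00.
Elena free: 08:00-21:15, 21:30-22:00 (invert busy blocks within the working day).
Emeka free: 08:00-16:45, 18:30-22:00 (invert busy blocks within the working day).
Tomás free: 10:15-16:45, 17:45-21:15.
Maria ∩ Dana: 08:30-12:30, 13:30-15:15, 15:30-22:00.
Maria ∩ Dana ∩ Pablo: 10:45-12:30, 13:30-15:15, 15:30-17:00, 19:45-22:00.
Maria ∩ Dana ∩ Pablo ∩ Elena: 10:45-12:30, 13:30-15:15, 15:30-17:00, 19:45-21:15, 21:30-22:00.
Maria ∩ Dana ∩ Pablo ∩ Elena ∩ Emeka: 10:45-12:30, 13:30-15:15, 15:30-16:45, 19:45-21:15, 21:30-22:00.
Maria ∩ Dana ∩ Pablo ∩ Elena ∩ Emeka ∩ Tomás: 10:45-12:30, 13:30-15:15, 15:30-16:45, 19:45-21:15.
Summing the common windows: 105 + 105 + 75 + 90 = 375 minutes.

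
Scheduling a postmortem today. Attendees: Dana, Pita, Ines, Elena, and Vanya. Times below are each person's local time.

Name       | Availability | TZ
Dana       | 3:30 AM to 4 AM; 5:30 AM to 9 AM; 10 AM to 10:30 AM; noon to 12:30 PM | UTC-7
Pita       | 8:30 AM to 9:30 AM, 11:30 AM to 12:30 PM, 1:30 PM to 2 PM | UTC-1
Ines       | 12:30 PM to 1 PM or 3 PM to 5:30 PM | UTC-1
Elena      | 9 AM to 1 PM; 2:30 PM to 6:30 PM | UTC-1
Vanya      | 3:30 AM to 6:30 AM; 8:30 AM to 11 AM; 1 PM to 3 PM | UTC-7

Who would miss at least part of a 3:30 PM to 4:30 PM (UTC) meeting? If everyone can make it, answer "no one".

Dana in UTC: 10:30-11:00, 12:30-16:00, 17:00-17:30, 19:00-19:30 (add 7h to convert from UTC-7).
Pita in UTC: 09:30-10:30, 12:30-13:30, 14:30-15:00 (add 1h to convert from UTC-1).
Ines in UTC: 13:30-14:00, 16:00-18:30 (add 1h to convert from UTC-1).
Elena in UTC: 10:00-14:00, 15:30-19:30 (add 1h to convert from UTC-1).
Vanya in UTC: 10:30-13:30, 15:30-18:00, 20:00-22:00 (add 7h to convert from UTC-7).
Dana: not fully free for 15:30-16:30. Pita: not fully free for 15:30-16:30. Ines: not fully free for 15:30-16:30. Elena: free for 15:30-16:30. Vanya: free for 15:30-16:30.

Dana, Ines, Pita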